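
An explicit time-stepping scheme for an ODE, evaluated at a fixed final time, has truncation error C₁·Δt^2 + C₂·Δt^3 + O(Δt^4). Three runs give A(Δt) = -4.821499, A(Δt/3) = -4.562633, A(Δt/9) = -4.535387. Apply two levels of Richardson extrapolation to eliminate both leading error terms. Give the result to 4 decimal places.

-4.5320

First eliminate the Δt^2 term (factor 3^2 = 9):
  B₁ = (9·(-4.562633) − (-4.821499))/8 = -4.530275
  B₂ = (9·(-4.535387) − (-4.562633))/8 = -4.531981
Then eliminate the Δt^3 term (factor 3^3 = 27):
  (27·(-4.531981) − (-4.530275))/26 = -4.532047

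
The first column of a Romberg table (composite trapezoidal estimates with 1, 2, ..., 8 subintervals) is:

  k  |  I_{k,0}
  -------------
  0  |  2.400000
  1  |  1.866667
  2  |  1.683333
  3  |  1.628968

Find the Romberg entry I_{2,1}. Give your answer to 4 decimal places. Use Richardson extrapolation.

Richardson extrapolation on the trapezoidal column (denominator 4−1=3):
I_{2,1} = (4·1.683333 − 1.866667) / 3 = 1.622222

1.6222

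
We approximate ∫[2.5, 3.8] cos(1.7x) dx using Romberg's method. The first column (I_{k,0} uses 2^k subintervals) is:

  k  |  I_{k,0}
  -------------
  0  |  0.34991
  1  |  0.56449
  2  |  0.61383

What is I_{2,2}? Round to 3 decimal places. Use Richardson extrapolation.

0.630

Richardson extrapolation on the trapezoidal column (denominator 4−1=3):
I_{1,1} = 0.56449 + (0.56449 − 0.34991)/3 = 0.63602
I_{2,1} = 0.61383 + (0.61383 − 0.56449)/3 = 0.63028
I_{2,2} = 0.63028 + (0.63028 − 0.63602)/15 = 0.62990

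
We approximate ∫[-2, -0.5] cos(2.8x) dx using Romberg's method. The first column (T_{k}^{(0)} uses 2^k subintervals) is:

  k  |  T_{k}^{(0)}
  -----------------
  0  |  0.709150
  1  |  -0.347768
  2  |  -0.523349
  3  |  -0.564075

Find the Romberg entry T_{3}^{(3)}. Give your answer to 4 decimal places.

-0.5774

Richardson extrapolation on the trapezoidal column (denominator 4−1=3):
T_{1}^{(1)} = -0.347768 + (-0.347768 − 0.709150)/3 = -0.700074
T_{2}^{(1)} = (4·(-0.523349) − (-0.347768)) / 3 = -0.581876
T_{3}^{(1)} = -0.564075 + (-0.564075 − (-0.523349))/3 = -0.577650
T_{2}^{(2)} = -0.581876 + (-0.581876 − (-0.700074))/15 = -0.573996
T_{3}^{(2)} = (16·(-0.577650) − (-0.581876)) / 15 = -0.577368
T_{3}^{(3)} = -0.577368 + (-0.577368 − (-0.573996))/63 = -0.577422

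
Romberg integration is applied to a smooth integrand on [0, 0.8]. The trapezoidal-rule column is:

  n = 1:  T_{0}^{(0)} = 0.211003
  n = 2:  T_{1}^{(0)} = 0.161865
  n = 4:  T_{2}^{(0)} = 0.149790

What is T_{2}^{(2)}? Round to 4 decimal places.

0.1458

Richardson extrapolation on the trapezoidal column (denominator 4−1=3):
T_{1}^{(1)} = (4·0.161865 − 0.211003) / 3 = 0.145486
T_{2}^{(1)} = (4·0.149790 − 0.161865) / 3 = 0.145765
T_{2}^{(2)} = (16·0.145765 − 0.145486) / 15 = 0.145784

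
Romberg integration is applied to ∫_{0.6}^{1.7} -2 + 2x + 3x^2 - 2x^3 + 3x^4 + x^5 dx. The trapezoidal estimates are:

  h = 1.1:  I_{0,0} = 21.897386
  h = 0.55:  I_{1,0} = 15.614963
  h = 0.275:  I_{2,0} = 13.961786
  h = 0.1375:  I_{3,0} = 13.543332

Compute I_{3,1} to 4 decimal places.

13.4038

I_{3,1} = (4·13.543332 − 13.961786) / 3 = 13.403847
(Column j=1 coincides with Simpson's rule on the same nodes.)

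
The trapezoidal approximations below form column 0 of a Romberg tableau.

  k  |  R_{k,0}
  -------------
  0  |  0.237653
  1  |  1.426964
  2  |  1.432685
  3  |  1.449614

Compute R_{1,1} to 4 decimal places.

1.8234

R_{1,1} = (4·1.426964 − 0.237653) / 3 = 1.823401
(Column j=1 coincides with Simpson's rule on the same nodes.)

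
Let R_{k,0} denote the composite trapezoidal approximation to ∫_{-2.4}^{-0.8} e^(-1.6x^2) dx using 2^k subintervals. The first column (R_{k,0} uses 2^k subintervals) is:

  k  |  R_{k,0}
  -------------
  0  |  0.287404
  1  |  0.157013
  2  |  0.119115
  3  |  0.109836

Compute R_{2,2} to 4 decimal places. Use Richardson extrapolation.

0.1060

Richardson extrapolation on the trapezoidal column (denominator 4−1=3):
R_{1,1} = (4·0.157013 − 0.287404) / 3 = 0.113549
R_{2,1} = (4·0.119115 − 0.157013) / 3 = 0.106482
R_{2,2} = (16·0.106482 − 0.113549) / 15 = 0.106011
(Column j=1 coincides with Simpson's rule on the same nodes.)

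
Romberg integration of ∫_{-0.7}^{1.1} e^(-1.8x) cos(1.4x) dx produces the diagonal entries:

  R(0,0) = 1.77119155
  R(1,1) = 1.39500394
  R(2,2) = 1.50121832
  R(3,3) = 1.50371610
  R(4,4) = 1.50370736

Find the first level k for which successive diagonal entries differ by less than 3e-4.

|R(1,1) − R(0,0)| = 0.37618761 ≥ 3e-4
|R(2,2) − R(1,1)| = 0.10621438 ≥ 3e-4
|R(3,3) − R(2,2)| = 0.00249778 ≥ 3e-4
|R(4,4) − R(3,3)| = 0.00000874 < 3e-4

k = 4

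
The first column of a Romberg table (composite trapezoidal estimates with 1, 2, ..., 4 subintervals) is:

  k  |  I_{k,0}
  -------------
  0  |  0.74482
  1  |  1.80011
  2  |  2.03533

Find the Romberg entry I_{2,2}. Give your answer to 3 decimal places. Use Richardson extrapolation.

2.111

Richardson extrapolation on the trapezoidal column (denominator 4−1=3):
I_{1,1} = (4·1.80011 − 0.74482) / 3 = 2.15187
I_{2,1} = 2.03533 + (2.03533 − 1.80011)/3 = 2.11374
I_{2,2} = (16·2.11374 − 2.15187) / 15 = 2.11120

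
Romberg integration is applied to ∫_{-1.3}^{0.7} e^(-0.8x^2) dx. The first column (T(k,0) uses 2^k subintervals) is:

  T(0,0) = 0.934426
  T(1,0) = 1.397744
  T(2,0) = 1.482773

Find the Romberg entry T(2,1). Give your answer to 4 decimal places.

1.5111

Richardson extrapolation on the trapezoidal column (denominator 4−1=3):
T(2,1) = 1.482773 + (1.482773 − 1.397744)/3 = 1.511116
(Column j=1 coincides with Simpson's rule on the same nodes.)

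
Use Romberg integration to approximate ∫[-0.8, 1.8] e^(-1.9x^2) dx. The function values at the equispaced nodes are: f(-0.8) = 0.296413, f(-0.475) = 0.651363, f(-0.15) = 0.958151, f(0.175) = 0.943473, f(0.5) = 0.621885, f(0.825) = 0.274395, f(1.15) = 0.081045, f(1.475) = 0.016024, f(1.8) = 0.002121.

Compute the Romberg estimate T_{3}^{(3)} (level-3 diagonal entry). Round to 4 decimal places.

1.2070

T_{0}^{(0)} (trapezoid, 1 panel, h=2.6000): 0.388094
T_{1}^{(0)} (trapezoid, 2 panels, h=1.3000): 1.002498
T_{2}^{(0)} (trapezoid, 4 panels, h=0.6500): 1.176726
T_{3}^{(0)} (trapezoid, 8 panels, h=0.3250): 1.201071
T_{1}^{(1)} = 1.002498 + (1.002498 − 0.388094)/3 = 1.207299
T_{2}^{(1)} = 1.176726 + (1.176726 − 1.002498)/3 = 1.234802
T_{3}^{(1)} = 1.201071 + (1.201071 − 1.176726)/3 = 1.209186
T_{2}^{(2)} = 1.234802 + (1.234802 − 1.207299)/15 = 1.236636
T_{3}^{(2)} = 1.209186 + (1.209186 − 1.234802)/15 = 1.207478
T_{3}^{(3)} = 1.207478 + (1.207478 − 1.236636)/63 = 1.207015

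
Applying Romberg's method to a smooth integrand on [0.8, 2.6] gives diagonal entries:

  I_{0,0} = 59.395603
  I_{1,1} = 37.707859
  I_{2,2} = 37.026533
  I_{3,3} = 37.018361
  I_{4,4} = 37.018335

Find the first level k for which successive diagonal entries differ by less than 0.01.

k = 3

|I_{1,1} − I_{0,0}| = 21.687744 ≥ 0.01
|I_{2,2} − I_{1,1}| = 0.681326 ≥ 0.01
|I_{3,3} − I_{2,2}| = 0.008172 < 0.01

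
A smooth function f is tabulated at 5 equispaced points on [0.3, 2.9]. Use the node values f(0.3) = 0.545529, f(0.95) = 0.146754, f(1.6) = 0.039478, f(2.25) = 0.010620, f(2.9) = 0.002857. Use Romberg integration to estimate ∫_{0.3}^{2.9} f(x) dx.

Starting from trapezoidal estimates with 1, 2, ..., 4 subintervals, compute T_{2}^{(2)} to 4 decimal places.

0.2701

T_{0}^{(0)} (trapezoid, 1 panel, h=2.6000): 0.712902
T_{1}^{(0)} (trapezoid, 2 panels, h=1.3000): 0.407772
T_{2}^{(0)} (trapezoid, 4 panels, h=0.6500): 0.306179
T_{1}^{(1)} = 0.407772 + (0.407772 − 0.712902)/3 = 0.306062
T_{2}^{(1)} = 0.306179 + (0.306179 − 0.407772)/3 = 0.272315
T_{2}^{(2)} = 0.272315 + (0.272315 − 0.306062)/15 = 0.270065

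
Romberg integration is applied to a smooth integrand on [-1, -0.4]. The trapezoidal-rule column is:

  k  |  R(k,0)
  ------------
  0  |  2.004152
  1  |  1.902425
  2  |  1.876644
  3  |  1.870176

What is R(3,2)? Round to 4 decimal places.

1.8680

R(2,1) = (4·1.876644 − 1.902425) / 3 = 1.868050
R(3,1) = (4·1.870176 − 1.876644) / 3 = 1.868020
R(3,2) = 1.868020 + (1.868020 − 1.868050)/15 = 1.868018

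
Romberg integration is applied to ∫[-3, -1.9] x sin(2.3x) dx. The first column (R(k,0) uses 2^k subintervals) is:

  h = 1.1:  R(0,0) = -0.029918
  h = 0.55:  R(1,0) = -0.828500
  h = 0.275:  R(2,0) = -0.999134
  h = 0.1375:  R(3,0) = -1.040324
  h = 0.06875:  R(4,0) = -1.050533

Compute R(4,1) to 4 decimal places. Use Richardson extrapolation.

R(4,1) = -1.050533 + (-1.050533 − (-1.040324))/3 = -1.053936
(Column j=1 coincides with Simpson's rule on the same nodes.)

-1.0539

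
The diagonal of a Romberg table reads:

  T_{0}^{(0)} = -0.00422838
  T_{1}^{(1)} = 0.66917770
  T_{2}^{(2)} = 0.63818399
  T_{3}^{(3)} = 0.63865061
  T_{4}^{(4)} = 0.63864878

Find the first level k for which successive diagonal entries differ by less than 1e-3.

k = 3

|T_{1}^{(1)} − T_{0}^{(0)}| = 0.67340608 ≥ 1e-3
|T_{2}^{(2)} − T_{1}^{(1)}| = 0.03099371 ≥ 1e-3
|T_{3}^{(3)} − T_{2}^{(2)}| = 0.00046662 < 1e-3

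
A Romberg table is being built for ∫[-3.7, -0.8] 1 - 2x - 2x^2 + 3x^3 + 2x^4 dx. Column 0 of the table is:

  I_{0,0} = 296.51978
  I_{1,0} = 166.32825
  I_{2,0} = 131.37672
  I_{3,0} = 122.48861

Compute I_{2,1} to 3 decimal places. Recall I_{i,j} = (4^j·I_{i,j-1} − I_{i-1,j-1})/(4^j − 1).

119.726

Richardson extrapolation on the trapezoidal column (denominator 4−1=3):
I_{2,1} = 131.37672 + (131.37672 − 166.32825)/3 = 119.72621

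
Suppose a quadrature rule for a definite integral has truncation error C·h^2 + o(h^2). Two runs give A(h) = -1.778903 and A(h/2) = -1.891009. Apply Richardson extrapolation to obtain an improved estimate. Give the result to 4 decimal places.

Extrapolated value = (4·A(h/2) − A(h)) / (4 − 1)
= (4·(-1.891009) − (-1.778903)) / 3
= -5.785133 / 3 = -1.928378

-1.9284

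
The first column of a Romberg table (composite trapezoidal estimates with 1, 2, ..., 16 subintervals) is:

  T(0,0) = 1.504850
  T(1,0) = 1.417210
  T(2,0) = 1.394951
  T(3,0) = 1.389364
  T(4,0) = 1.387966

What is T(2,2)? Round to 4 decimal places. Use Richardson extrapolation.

1.3875

Richardson extrapolation on the trapezoidal column (denominator 4−1=3):
T(1,1) = (4·1.417210 − 1.504850) / 3 = 1.387997
T(2,1) = (4·1.394951 − 1.417210) / 3 = 1.387531
T(2,2) = 1.387531 + (1.387531 − 1.387997)/15 = 1.387500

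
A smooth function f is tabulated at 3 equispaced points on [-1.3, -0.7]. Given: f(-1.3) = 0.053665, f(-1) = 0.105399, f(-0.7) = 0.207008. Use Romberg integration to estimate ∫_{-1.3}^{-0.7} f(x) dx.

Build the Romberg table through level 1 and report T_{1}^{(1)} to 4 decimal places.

T_{0}^{(0)} (trapezoid, 1 panel, h=0.6000): 0.078202
T_{1}^{(0)} (trapezoid, 2 panels, h=0.3000): 0.070721
T_{1}^{(1)} = 0.070721 + (0.070721 − 0.078202)/3 = 0.068227

0.0682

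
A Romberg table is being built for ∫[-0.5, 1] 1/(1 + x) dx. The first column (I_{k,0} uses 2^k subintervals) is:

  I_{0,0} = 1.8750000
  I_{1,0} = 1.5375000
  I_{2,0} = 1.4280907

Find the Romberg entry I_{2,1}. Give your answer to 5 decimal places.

I_{2,1} = (4·1.4280907 − 1.5375000) / 3 = 1.3916209

1.39162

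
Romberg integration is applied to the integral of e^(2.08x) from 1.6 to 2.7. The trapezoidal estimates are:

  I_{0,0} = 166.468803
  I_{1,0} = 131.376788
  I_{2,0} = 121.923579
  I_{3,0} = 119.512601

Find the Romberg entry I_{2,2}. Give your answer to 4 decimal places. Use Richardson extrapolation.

118.7120

Richardson extrapolation on the trapezoidal column (denominator 4−1=3):
I_{1,1} = 131.376788 + (131.376788 − 166.468803)/3 = 119.679450
I_{2,1} = 121.923579 + (121.923579 − 131.376788)/3 = 118.772509
I_{2,2} = (16·118.772509 − 119.679450) / 15 = 118.712046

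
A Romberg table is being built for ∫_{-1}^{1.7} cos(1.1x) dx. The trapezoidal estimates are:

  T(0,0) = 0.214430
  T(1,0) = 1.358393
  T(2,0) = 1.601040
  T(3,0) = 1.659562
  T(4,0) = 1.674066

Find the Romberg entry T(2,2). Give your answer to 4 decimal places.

1.6781

T(1,1) = 1.358393 + (1.358393 − 0.214430)/3 = 1.739714
T(2,1) = (4·1.601040 − 1.358393) / 3 = 1.681922
T(2,2) = (16·1.681922 − 1.739714) / 15 = 1.678069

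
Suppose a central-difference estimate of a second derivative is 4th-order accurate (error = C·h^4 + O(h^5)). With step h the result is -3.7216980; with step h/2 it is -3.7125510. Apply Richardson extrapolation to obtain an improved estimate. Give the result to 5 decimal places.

The leading error scales as h^4; refining by a factor of 2 reduces it by 2^4 = 16.
Extrapolated value = (16·A(h/2) − A(h)) / (16 − 1)
= (16·(-3.7125510) − (-3.7216980)) / 15
= -55.6791180 / 15 = -3.7119412

-3.71194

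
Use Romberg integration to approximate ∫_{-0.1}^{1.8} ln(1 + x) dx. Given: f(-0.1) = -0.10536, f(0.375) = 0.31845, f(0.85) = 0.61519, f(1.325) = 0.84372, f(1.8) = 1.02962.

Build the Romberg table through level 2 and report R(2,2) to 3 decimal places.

1.078

R(0,0) (trapezoid, 1 panel, h=1.9000): 0.87805
R(1,0) (trapezoid, 2 panels, h=0.9500): 1.02345
R(2,0) (trapezoid, 4 panels, h=0.4750): 1.06376
R(1,1) = 1.02345 + (1.02345 − 0.87805)/3 = 1.07192
R(2,1) = 1.06376 + (1.06376 − 1.02345)/3 = 1.07720
R(2,2) = 1.07720 + (1.07720 − 1.07192)/15 = 1.07755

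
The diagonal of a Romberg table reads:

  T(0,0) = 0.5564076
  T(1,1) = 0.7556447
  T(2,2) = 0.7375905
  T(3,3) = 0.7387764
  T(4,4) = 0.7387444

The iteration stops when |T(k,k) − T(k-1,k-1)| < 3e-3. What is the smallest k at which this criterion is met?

|T(1,1) − T(0,0)| = 0.1992371 ≥ 3e-3
|T(2,2) − T(1,1)| = 0.0180542 ≥ 3e-3
|T(3,3) − T(2,2)| = 0.0011859 < 3e-3

k = 3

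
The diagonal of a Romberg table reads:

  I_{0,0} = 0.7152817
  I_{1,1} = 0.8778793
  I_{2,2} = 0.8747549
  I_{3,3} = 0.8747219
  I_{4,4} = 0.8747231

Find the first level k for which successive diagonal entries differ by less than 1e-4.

|I_{1,1} − I_{0,0}| = 0.1625976 ≥ 1e-4
|I_{2,2} − I_{1,1}| = 0.0031244 ≥ 1e-4
|I_{3,3} − I_{2,2}| = 0.0000330 < 1e-4

k = 3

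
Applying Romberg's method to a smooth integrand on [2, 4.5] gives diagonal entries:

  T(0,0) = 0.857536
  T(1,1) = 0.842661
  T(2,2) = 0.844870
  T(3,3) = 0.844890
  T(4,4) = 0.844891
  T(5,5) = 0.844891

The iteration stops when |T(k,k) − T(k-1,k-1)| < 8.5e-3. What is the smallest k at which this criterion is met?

|T(1,1) − T(0,0)| = 0.014875 ≥ 8.5e-3
|T(2,2) − T(1,1)| = 0.002209 < 8.5e-3

k = 2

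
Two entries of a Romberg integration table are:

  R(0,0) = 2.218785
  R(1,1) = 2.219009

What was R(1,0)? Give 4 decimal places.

From R(1,1) = (4·R(1,0) − R(0,0))/3, solve for R(1,0):
4·R(1,0) = 3·2.219009 + 2.218785 = 8.875812
R(1,0) = 2.218953

2.2190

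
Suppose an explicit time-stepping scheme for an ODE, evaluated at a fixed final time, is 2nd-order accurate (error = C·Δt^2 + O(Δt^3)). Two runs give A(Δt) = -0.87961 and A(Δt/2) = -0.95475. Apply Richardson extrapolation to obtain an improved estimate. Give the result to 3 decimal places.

-0.980

Extrapolated value = (4·A(Δt/2) − A(Δt)) / (4 − 1)
= (4·(-0.95475) − (-0.87961)) / 3
= -2.93939 / 3 = -0.97980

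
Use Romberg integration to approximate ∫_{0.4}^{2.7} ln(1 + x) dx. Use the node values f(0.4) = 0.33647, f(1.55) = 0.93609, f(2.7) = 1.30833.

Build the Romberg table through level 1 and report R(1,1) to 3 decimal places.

2.066

R(0,0) (trapezoid, 1 panel, h=2.3000): 1.89152
R(1,0) (trapezoid, 2 panels, h=1.1500): 2.02226
R(1,1) = 2.02226 + (2.02226 − 1.89152)/3 = 2.06584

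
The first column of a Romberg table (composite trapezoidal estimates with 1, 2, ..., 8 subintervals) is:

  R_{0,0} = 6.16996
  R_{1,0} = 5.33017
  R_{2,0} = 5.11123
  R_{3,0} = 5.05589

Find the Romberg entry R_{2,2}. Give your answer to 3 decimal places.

5.037

Richardson extrapolation on the trapezoidal column (denominator 4−1=3):
R_{1,1} = 5.33017 + (5.33017 − 6.16996)/3 = 5.05024
R_{2,1} = 5.11123 + (5.11123 − 5.33017)/3 = 5.03825
R_{2,2} = 5.03825 + (5.03825 − 5.05024)/15 = 5.03745
(Column j=1 coincides with Simpson's rule on the same nodes.)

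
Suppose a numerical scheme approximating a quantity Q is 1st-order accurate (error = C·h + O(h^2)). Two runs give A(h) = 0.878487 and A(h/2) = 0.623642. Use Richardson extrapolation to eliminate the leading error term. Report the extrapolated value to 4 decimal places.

0.3688

The leading error scales as h; refining by a factor of 2 reduces it by 2^1 = 2.
Extrapolated value = (2·A(h/2) − A(h)) / (2 − 1)
= (2·0.623642 − 0.878487) / 1
= 0.368797 / 1 = 0.368797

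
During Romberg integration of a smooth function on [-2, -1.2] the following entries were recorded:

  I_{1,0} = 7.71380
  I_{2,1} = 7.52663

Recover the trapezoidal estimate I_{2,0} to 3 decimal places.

From I_{2,1} = (4·I_{2,0} − I_{1,0})/3, solve for I_{2,0}:
4·I_{2,0} = 3·7.52663 + 7.71380 = 30.29369
I_{2,0} = 7.57342

7.573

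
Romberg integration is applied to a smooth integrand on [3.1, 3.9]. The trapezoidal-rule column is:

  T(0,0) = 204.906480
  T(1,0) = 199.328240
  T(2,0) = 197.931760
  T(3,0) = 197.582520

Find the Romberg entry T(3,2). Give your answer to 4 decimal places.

Richardson extrapolation on the trapezoidal column (denominator 4−1=3):
T(2,1) = 197.931760 + (197.931760 − 199.328240)/3 = 197.466267
T(3,1) = (4·197.582520 − 197.931760) / 3 = 197.466107
T(3,2) = (16·197.466107 − 197.466267) / 15 = 197.466096

197.4661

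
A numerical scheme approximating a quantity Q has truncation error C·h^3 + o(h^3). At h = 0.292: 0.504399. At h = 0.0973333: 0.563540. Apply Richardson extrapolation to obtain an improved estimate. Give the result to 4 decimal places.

0.5658

Extrapolated value = (27·A(h/3) − A(h)) / (27 − 1)
= (27·0.563540 − 0.504399) / 26
= 14.711181 / 26 = 0.565815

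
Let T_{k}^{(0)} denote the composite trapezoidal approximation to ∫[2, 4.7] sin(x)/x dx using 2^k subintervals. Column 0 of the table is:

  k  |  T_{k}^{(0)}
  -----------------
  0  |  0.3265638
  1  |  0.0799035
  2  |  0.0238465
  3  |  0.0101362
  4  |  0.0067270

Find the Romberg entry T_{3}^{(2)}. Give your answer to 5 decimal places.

0.00559

T_{2}^{(1)} = (4·0.0238465 − 0.0799035) / 3 = 0.0051608
T_{3}^{(1)} = 0.0101362 + (0.0101362 − 0.0238465)/3 = 0.0055661
T_{3}^{(2)} = 0.0055661 + (0.0055661 − 0.0051608)/15 = 0.0055931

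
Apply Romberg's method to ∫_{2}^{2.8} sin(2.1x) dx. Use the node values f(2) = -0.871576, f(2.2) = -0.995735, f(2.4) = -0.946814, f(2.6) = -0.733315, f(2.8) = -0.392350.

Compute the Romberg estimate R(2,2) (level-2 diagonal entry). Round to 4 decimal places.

-0.6715

R(0,0) (trapezoid, 1 panel, h=0.8000): -0.505570
R(1,0) (trapezoid, 2 panels, h=0.4000): -0.631511
R(2,0) (trapezoid, 4 panels, h=0.2000): -0.661565
R(1,1) = -0.631511 + (-0.631511 − (-0.505570))/3 = -0.673491
R(2,1) = -0.661565 + (-0.661565 − (-0.631511))/3 = -0.671583
R(2,2) = -0.671583 + (-0.671583 − (-0.673491))/15 = -0.671456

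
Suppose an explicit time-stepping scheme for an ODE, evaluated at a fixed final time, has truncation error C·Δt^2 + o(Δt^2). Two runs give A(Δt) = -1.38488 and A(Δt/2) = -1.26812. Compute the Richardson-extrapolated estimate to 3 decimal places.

-1.229

The leading error scales as Δt^2; refining by a factor of 2 reduces it by 2^2 = 4.
Extrapolated value = (4·A(Δt/2) − A(Δt)) / (4 − 1)
= (4·(-1.26812) − (-1.38488)) / 3
= -3.68760 / 3 = -1.22920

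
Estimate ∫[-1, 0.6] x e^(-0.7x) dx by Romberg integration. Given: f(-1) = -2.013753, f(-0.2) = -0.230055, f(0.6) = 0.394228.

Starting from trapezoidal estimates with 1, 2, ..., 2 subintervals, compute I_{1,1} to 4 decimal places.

-0.6773

I_{0,0} (trapezoid, 1 panel, h=1.6000): -1.295620
I_{1,0} (trapezoid, 2 panels, h=0.8000): -0.831854
I_{1,1} = -0.831854 + (-0.831854 − (-1.295620))/3 = -0.677265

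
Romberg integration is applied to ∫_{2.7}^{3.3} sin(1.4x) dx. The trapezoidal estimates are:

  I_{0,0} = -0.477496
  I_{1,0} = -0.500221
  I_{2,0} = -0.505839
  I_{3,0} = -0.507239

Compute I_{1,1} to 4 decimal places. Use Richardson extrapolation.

-0.5078

I_{1,1} = (4·(-0.500221) − (-0.477496)) / 3 = -0.507796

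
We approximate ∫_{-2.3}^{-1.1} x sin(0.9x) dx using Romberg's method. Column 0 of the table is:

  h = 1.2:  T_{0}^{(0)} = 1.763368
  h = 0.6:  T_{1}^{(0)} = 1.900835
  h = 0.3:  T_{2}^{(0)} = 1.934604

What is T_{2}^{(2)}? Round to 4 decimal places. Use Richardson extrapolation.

T_{1}^{(1)} = 1.900835 + (1.900835 − 1.763368)/3 = 1.946657
T_{2}^{(1)} = (4·1.934604 − 1.900835) / 3 = 1.945860
T_{2}^{(2)} = (16·1.945860 − 1.946657) / 15 = 1.945807
(Column j=1 coincides with Simpson's rule on the same nodes.)

1.9458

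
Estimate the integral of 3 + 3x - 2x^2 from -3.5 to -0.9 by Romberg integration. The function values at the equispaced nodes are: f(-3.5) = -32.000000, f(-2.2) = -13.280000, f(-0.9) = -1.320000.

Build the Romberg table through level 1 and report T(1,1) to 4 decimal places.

T(0,0) (trapezoid, 1 panel, h=2.6000): -43.316000
T(1,0) (trapezoid, 2 panels, h=1.3000): -38.922000
T(1,1) = -38.922000 + (-38.922000 − (-43.316000))/3 = -37.457333

-37.4573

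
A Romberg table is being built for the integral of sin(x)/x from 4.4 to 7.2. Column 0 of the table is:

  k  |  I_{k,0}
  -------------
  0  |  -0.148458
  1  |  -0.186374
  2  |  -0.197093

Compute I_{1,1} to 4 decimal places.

-0.1990

I_{1,1} = (4·(-0.186374) − (-0.148458)) / 3 = -0.199013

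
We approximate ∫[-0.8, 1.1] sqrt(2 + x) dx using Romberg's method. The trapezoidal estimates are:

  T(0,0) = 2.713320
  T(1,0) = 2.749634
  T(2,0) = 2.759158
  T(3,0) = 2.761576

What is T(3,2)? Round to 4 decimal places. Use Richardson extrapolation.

Richardson extrapolation on the trapezoidal column (denominator 4−1=3):
T(2,1) = 2.759158 + (2.759158 − 2.749634)/3 = 2.762333
T(3,1) = (4·2.761576 − 2.759158) / 3 = 2.762382
T(3,2) = (16·2.762382 − 2.762333) / 15 = 2.762385

2.7624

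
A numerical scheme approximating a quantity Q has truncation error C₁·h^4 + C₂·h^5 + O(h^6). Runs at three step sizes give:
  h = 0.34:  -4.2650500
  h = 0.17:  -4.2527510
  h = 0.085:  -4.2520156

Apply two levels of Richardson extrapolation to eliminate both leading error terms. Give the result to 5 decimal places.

First eliminate the h^4 term (factor 2^4 = 16):
  B₁ = (16·(-4.2527510) − (-4.2650500))/15 = -4.2519311
  B₂ = (16·(-4.2520156) − (-4.2527510))/15 = -4.2519666
Then eliminate the h^5 term (factor 2^5 = 32):
  (32·(-4.2519666) − (-4.2519311))/31 = -4.2519677

-4.25197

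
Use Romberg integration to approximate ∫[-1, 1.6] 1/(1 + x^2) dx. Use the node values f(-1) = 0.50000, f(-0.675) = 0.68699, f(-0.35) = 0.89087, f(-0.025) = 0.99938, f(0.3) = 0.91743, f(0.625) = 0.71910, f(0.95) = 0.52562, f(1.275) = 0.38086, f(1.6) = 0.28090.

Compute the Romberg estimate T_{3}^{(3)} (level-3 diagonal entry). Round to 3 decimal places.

1.798

T_{0}^{(0)} (trapezoid, 1 panel, h=2.6000): 1.01517
T_{1}^{(0)} (trapezoid, 2 panels, h=1.3000): 1.70024
T_{2}^{(0)} (trapezoid, 4 panels, h=0.6500): 1.77084
T_{3}^{(0)} (trapezoid, 8 panels, h=0.3250): 1.79098
T_{1}^{(1)} = 1.70024 + (1.70024 − 1.01517)/3 = 1.92860
T_{2}^{(1)} = 1.77084 + (1.77084 − 1.70024)/3 = 1.79437
T_{3}^{(1)} = 1.79098 + (1.79098 − 1.77084)/3 = 1.79769
T_{2}^{(2)} = 1.79437 + (1.79437 − 1.92860)/15 = 1.78542
T_{3}^{(2)} = 1.79769 + (1.79769 − 1.79437)/15 = 1.79791
T_{3}^{(3)} = 1.79791 + (1.79791 − 1.78542)/63 = 1.79811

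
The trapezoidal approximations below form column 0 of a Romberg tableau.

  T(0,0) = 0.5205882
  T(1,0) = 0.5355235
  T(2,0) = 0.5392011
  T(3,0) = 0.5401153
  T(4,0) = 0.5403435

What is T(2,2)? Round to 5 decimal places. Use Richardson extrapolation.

Richardson extrapolation on the trapezoidal column (denominator 4−1=3):
T(1,1) = (4·0.5355235 − 0.5205882) / 3 = 0.5405019
T(2,1) = 0.5392011 + (0.5392011 − 0.5355235)/3 = 0.5404270
T(2,2) = (16·0.5404270 − 0.5405019) / 15 = 0.5404220

0.54042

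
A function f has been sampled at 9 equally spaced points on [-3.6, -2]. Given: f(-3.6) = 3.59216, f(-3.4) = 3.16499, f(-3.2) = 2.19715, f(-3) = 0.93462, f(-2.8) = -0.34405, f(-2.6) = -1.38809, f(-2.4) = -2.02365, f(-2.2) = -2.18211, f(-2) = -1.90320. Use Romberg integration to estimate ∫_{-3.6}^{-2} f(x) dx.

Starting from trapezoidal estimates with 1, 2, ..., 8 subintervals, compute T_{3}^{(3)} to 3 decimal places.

T_{0}^{(0)} (trapezoid, 1 panel, h=1.6000): 1.35117
T_{1}^{(0)} (trapezoid, 2 panels, h=0.8000): 0.40034
T_{2}^{(0)} (trapezoid, 4 panels, h=0.4000): 0.26957
T_{3}^{(0)} (trapezoid, 8 panels, h=0.2000): 0.24067
T_{1}^{(1)} = 0.40034 + (0.40034 − 1.35117)/3 = 0.08340
T_{2}^{(1)} = 0.26957 + (0.26957 − 0.40034)/3 = 0.22598
T_{3}^{(1)} = 0.24067 + (0.24067 − 0.26957)/3 = 0.23104
T_{2}^{(2)} = 0.22598 + (0.22598 − 0.08340)/15 = 0.23549
T_{3}^{(2)} = 0.23104 + (0.23104 − 0.22598)/15 = 0.23138
T_{3}^{(3)} = 0.23138 + (0.23138 − 0.23549)/63 = 0.23131

0.231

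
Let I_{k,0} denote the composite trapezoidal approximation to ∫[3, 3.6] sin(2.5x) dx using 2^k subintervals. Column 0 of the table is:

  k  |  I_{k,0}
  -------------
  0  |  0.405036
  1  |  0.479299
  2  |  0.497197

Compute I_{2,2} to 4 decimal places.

Richardson extrapolation on the trapezoidal column (denominator 4−1=3):
I_{1,1} = 0.479299 + (0.479299 − 0.405036)/3 = 0.504053
I_{2,1} = (4·0.497197 − 0.479299) / 3 = 0.503163
I_{2,2} = (16·0.503163 − 0.504053) / 15 = 0.503104
(Column j=1 coincides with Simpson's rule on the same nodes.)

0.5031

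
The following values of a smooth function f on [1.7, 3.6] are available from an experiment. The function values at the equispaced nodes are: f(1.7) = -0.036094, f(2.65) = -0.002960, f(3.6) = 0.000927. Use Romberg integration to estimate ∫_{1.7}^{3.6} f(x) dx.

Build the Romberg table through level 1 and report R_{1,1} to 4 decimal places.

R_{0,0} (trapezoid, 1 panel, h=1.9000): -0.033409
R_{1,0} (trapezoid, 2 panels, h=0.9500): -0.019516
R_{1,1} = -0.019516 + (-0.019516 − (-0.033409))/3 = -0.014885

-0.0149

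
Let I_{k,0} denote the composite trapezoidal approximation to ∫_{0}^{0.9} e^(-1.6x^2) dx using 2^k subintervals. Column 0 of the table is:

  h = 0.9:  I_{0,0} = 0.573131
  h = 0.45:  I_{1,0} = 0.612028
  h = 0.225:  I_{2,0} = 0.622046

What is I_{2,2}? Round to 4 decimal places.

I_{1,1} = (4·0.612028 − 0.573131) / 3 = 0.624994
I_{2,1} = (4·0.622046 − 0.612028) / 3 = 0.625385
I_{2,2} = (16·0.625385 − 0.624994) / 15 = 0.625411
(Column j=1 coincides with Simpson's rule on the same nodes.)

0.6254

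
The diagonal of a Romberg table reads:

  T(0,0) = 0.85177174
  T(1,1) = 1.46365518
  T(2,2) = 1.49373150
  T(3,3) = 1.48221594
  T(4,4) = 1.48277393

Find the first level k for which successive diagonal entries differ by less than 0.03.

|T(1,1) − T(0,0)| = 0.61188344 ≥ 0.03
|T(2,2) − T(1,1)| = 0.03007632 ≥ 0.03
|T(3,3) − T(2,2)| = 0.01151556 < 0.03

k = 3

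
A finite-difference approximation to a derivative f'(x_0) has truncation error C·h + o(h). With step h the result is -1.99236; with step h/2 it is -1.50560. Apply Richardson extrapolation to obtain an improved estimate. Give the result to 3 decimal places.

-1.019

The leading error scales as h; refining by a factor of 2 reduces it by 2^1 = 2.
Extrapolated value = (2·A(h/2) − A(h)) / (2 − 1)
= (2·(-1.50560) − (-1.99236)) / 1
= -1.01884 / 1 = -1.01884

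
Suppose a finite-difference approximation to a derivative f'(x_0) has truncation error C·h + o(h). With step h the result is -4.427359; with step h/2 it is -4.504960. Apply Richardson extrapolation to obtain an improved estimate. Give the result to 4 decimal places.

-4.5826

Extrapolated value = (2·A(h/2) − A(h)) / (2 − 1)
= (2·(-4.504960) − (-4.427359)) / 1
= -4.582561 / 1 = -4.582561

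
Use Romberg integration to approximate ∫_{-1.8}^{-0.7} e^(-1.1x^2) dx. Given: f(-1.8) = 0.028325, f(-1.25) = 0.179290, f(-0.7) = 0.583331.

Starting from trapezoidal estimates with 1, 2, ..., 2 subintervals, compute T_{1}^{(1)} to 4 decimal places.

0.2436

T_{0}^{(0)} (trapezoid, 1 panel, h=1.1000): 0.336411
T_{1}^{(0)} (trapezoid, 2 panels, h=0.5500): 0.266815
T_{1}^{(1)} = 0.266815 + (0.266815 − 0.336411)/3 = 0.243616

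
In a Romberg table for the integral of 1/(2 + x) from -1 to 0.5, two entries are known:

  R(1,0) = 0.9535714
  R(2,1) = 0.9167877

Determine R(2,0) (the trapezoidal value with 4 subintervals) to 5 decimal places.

From R(2,1) = (4·R(2,0) − R(1,0))/3, solve for R(2,0):
4·R(2,0) = 3·0.9167877 + 0.9535714 = 3.7039345
R(2,0) = 0.9259836

0.92598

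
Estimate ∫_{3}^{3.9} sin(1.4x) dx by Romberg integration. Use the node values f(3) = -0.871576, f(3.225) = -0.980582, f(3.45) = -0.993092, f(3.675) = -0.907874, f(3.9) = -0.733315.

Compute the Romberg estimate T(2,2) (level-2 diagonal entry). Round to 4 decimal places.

T(0,0) (trapezoid, 1 panel, h=0.9000): -0.722201
T(1,0) (trapezoid, 2 panels, h=0.4500): -0.807992
T(2,0) (trapezoid, 4 panels, h=0.2250): -0.828899
T(1,1) = -0.807992 + (-0.807992 − (-0.722201))/3 = -0.836589
T(2,1) = -0.828899 + (-0.828899 − (-0.807992))/3 = -0.835868
T(2,2) = -0.835868 + (-0.835868 − (-0.836589))/15 = -0.835820

-0.8358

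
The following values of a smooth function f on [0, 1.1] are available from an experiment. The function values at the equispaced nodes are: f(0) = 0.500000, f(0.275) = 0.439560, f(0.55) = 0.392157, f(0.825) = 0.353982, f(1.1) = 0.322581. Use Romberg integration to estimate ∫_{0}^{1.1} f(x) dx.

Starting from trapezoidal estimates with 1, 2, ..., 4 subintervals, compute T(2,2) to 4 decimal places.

0.4383

T(0,0) (trapezoid, 1 panel, h=1.1000): 0.452420
T(1,0) (trapezoid, 2 panels, h=0.5500): 0.441896
T(2,0) (trapezoid, 4 panels, h=0.2750): 0.439172
T(1,1) = 0.441896 + (0.441896 − 0.452420)/3 = 0.438388
T(2,1) = 0.439172 + (0.439172 − 0.441896)/3 = 0.438264
T(2,2) = 0.438264 + (0.438264 − 0.438388)/15 = 0.438256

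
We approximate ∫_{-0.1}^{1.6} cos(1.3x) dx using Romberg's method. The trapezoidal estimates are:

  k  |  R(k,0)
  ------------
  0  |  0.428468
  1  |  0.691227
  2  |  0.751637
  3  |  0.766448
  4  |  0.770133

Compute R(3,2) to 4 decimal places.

Richardson extrapolation on the trapezoidal column (denominator 4−1=3):
R(2,1) = 0.751637 + (0.751637 − 0.691227)/3 = 0.771774
R(3,1) = 0.766448 + (0.766448 − 0.751637)/3 = 0.771385
R(3,2) = 0.771385 + (0.771385 − 0.771774)/15 = 0.771359

0.7714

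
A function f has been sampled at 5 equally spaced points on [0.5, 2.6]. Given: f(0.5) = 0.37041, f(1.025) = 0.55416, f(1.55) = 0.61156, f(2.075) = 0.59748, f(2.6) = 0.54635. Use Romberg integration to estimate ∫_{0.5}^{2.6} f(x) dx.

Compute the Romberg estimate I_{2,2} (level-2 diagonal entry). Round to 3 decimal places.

I_{0,0} (trapezoid, 1 panel, h=2.1000): 0.96260
I_{1,0} (trapezoid, 2 panels, h=1.0500): 1.12344
I_{2,0} (trapezoid, 4 panels, h=0.5250): 1.16633
I_{1,1} = 1.12344 + (1.12344 − 0.96260)/3 = 1.17705
I_{2,1} = 1.16633 + (1.16633 − 1.12344)/3 = 1.18063
I_{2,2} = 1.18063 + (1.18063 − 1.17705)/15 = 1.18087

1.181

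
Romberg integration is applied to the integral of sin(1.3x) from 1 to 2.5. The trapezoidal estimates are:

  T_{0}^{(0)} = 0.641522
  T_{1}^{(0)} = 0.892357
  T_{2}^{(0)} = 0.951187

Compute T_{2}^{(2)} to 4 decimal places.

Richardson extrapolation on the trapezoidal column (denominator 4−1=3):
T_{1}^{(1)} = (4·0.892357 − 0.641522) / 3 = 0.975969
T_{2}^{(1)} = (4·0.951187 − 0.892357) / 3 = 0.970797
T_{2}^{(2)} = (16·0.970797 − 0.975969) / 15 = 0.970452

0.9705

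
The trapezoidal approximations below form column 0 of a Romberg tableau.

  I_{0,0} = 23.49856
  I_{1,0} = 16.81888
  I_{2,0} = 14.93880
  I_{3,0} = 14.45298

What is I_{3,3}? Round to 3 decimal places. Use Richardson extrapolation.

I_{1,1} = 16.81888 + (16.81888 − 23.49856)/3 = 14.59232
I_{2,1} = 14.93880 + (14.93880 − 16.81888)/3 = 14.31211
I_{3,1} = (4·14.45298 − 14.93880) / 3 = 14.29104
I_{2,2} = 14.31211 + (14.31211 − 14.59232)/15 = 14.29343
I_{3,2} = (16·14.29104 − 14.31211) / 15 = 14.28964
I_{3,3} = 14.28964 + (14.28964 − 14.29343)/63 = 14.28958

14.290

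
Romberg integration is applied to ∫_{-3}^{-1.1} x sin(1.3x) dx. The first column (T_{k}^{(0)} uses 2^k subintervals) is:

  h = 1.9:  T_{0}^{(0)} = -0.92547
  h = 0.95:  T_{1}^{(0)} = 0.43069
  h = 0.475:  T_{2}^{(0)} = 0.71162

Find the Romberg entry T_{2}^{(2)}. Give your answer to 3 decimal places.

0.800

Richardson extrapolation on the trapezoidal column (denominator 4−1=3):
T_{1}^{(1)} = 0.43069 + (0.43069 − (-0.92547))/3 = 0.88274
T_{2}^{(1)} = 0.71162 + (0.71162 − 0.43069)/3 = 0.80526
T_{2}^{(2)} = (16·0.80526 − 0.88274) / 15 = 0.80009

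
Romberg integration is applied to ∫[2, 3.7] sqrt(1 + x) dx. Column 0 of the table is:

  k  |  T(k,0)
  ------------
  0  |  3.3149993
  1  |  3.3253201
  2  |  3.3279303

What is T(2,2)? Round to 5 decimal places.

3.32880

T(1,1) = (4·3.3253201 − 3.3149993) / 3 = 3.3287604
T(2,1) = 3.3279303 + (3.3279303 − 3.3253201)/3 = 3.3288004
T(2,2) = 3.3288004 + (3.3288004 − 3.3287604)/15 = 3.3288031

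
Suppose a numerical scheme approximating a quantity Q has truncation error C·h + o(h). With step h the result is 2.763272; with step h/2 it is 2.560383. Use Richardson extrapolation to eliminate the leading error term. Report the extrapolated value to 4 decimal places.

2.3575

The leading error scales as h; refining by a factor of 2 reduces it by 2^1 = 2.
Extrapolated value = (2·A(h/2) − A(h)) / (2 − 1)
= (2·2.560383 − 2.763272) / 1
= 2.357494 / 1 = 2.357494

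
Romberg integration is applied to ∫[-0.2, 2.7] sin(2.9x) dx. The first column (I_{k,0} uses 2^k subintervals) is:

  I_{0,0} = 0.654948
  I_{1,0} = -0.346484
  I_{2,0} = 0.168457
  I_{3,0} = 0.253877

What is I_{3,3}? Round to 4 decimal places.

Richardson extrapolation on the trapezoidal column (denominator 4−1=3):
I_{1,1} = (4·(-0.346484) − 0.654948) / 3 = -0.680295
I_{2,1} = (4·0.168457 − (-0.346484)) / 3 = 0.340104
I_{3,1} = 0.253877 + (0.253877 − 0.168457)/3 = 0.282350
I_{2,2} = (16·0.340104 − (-0.680295)) / 15 = 0.408131
I_{3,2} = 0.282350 + (0.282350 − 0.340104)/15 = 0.278500
I_{3,3} = (64·0.278500 − 0.408131) / 63 = 0.276442
(Column j=1 coincides with Simpson's rule on the same nodes.)

0.2764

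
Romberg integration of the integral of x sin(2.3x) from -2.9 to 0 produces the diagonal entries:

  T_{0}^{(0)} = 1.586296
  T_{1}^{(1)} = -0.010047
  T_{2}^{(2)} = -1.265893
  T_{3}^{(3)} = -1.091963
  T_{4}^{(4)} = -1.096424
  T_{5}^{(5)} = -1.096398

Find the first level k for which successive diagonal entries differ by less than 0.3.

k = 3

|T_{1}^{(1)} − T_{0}^{(0)}| = 1.596343 ≥ 0.3
|T_{2}^{(2)} − T_{1}^{(1)}| = 1.255846 ≥ 0.3
|T_{3}^{(3)} − T_{2}^{(2)}| = 0.173930 < 0.3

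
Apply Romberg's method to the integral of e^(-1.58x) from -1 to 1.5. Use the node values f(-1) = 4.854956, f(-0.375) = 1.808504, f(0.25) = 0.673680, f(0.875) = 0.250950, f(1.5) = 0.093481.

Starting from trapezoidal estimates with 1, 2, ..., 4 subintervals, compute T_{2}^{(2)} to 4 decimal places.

3.0174

T_{0}^{(0)} (trapezoid, 1 panel, h=2.5000): 6.185546
T_{1}^{(0)} (trapezoid, 2 panels, h=1.2500): 3.934873
T_{2}^{(0)} (trapezoid, 4 panels, h=0.6250): 3.254595
T_{1}^{(1)} = 3.934873 + (3.934873 − 6.185546)/3 = 3.184649
T_{2}^{(1)} = 3.254595 + (3.254595 − 3.934873)/3 = 3.027836
T_{2}^{(2)} = 3.027836 + (3.027836 − 3.184649)/15 = 3.017382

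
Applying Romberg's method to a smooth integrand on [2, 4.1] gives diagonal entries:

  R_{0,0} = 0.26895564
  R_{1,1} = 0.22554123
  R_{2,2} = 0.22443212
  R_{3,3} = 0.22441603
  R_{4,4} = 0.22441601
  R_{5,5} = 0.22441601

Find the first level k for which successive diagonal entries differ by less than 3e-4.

k = 3

|R_{1,1} − R_{0,0}| = 0.04341441 ≥ 3e-4
|R_{2,2} − R_{1,1}| = 0.00110911 ≥ 3e-4
|R_{3,3} − R_{2,2}| = 0.00001609 < 3e-4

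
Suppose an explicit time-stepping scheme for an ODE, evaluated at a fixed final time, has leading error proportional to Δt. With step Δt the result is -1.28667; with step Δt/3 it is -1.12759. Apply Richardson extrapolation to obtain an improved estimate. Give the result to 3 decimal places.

-1.048

The leading error scales as Δt; refining by a factor of 3 reduces it by 3^1 = 3.
Extrapolated value = (3·A(Δt/3) − A(Δt)) / (3 − 1)
= (3·(-1.12759) − (-1.28667)) / 2
= -2.09610 / 2 = -1.04805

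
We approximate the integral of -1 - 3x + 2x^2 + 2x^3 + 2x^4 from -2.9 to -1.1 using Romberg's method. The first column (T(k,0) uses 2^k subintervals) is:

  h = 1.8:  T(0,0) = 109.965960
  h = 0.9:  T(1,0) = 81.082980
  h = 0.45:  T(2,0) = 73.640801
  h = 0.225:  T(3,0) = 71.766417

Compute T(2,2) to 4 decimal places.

71.1404

T(1,1) = (4·81.082980 − 109.965960) / 3 = 71.455320
T(2,1) = (4·73.640801 − 81.082980) / 3 = 71.160075
T(2,2) = (16·71.160075 − 71.455320) / 15 = 71.140392
(Column j=1 coincides with Simpson's rule on the same nodes.)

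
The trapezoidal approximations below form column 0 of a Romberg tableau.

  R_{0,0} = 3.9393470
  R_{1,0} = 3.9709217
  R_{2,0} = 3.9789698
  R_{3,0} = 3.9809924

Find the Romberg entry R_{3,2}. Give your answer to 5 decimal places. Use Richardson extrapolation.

3.98167

Richardson extrapolation on the trapezoidal column (denominator 4−1=3):
R_{2,1} = 3.9789698 + (3.9789698 − 3.9709217)/3 = 3.9816525
R_{3,1} = (4·3.9809924 − 3.9789698) / 3 = 3.9816666
R_{3,2} = (16·3.9816666 − 3.9816525) / 15 = 3.9816675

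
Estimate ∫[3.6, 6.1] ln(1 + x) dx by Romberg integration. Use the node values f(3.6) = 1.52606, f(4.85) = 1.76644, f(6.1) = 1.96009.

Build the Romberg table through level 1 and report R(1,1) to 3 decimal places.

4.397

R(0,0) (trapezoid, 1 panel, h=2.5000): 4.35769
R(1,0) (trapezoid, 2 panels, h=1.2500): 4.38689
R(1,1) = 4.38689 + (4.38689 − 4.35769)/3 = 4.39662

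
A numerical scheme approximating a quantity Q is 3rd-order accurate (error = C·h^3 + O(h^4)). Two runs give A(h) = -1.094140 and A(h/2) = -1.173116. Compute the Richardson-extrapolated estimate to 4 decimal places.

Extrapolated value = (8·A(h/2) − A(h)) / (8 − 1)
= (8·(-1.173116) − (-1.094140)) / 7
= -8.290788 / 7 = -1.184398

-1.1844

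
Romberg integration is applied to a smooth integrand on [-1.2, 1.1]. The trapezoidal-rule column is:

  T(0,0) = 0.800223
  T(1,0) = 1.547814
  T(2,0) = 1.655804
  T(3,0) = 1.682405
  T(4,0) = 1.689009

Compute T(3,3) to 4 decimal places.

1.6913

Richardson extrapolation on the trapezoidal column (denominator 4−1=3):
T(1,1) = (4·1.547814 − 0.800223) / 3 = 1.797011
T(2,1) = (4·1.655804 − 1.547814) / 3 = 1.691801
T(3,1) = 1.682405 + (1.682405 − 1.655804)/3 = 1.691272
T(2,2) = (16·1.691801 − 1.797011) / 15 = 1.684787
T(3,2) = (16·1.691272 − 1.691801) / 15 = 1.691237
T(3,3) = 1.691237 + (1.691237 − 1.684787)/63 = 1.691339
(Column j=1 coincides with Simpson's rule on the same nodes.)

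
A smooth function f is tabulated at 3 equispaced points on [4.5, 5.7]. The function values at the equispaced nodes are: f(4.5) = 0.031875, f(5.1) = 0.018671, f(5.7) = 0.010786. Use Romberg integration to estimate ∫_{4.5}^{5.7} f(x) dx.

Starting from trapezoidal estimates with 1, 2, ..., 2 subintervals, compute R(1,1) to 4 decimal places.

R(0,0) (trapezoid, 1 panel, h=1.2000): 0.025597
R(1,0) (trapezoid, 2 panels, h=0.6000): 0.024001
R(1,1) = 0.024001 + (0.024001 − 0.025597)/3 = 0.023469

0.0235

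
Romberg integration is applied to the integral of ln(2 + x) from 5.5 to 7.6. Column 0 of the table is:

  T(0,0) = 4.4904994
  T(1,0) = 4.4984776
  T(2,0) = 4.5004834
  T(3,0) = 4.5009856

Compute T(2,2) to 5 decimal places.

4.50115

Richardson extrapolation on the trapezoidal column (denominator 4−1=3):
T(1,1) = 4.4984776 + (4.4984776 − 4.4904994)/3 = 4.5011370
T(2,1) = (4·4.5004834 − 4.4984776) / 3 = 4.5011520
T(2,2) = (16·4.5011520 − 4.5011370) / 15 = 4.5011530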